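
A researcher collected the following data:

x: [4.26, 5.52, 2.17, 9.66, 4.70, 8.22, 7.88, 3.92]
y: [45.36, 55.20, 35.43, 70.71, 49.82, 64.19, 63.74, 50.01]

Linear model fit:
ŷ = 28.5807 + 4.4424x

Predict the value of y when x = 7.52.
ŷ = 61.9875

x = 7.52 lies inside the observed range [2.17, 9.66], so the fitted equation applies directly:

ŷ = 28.5807 + 4.4424 × 7.52
ŷ = 28.5807 + 33.4068
ŷ = 61.9875

This is the fitted mean response at that x — an individual observation would come with a wider prediction interval.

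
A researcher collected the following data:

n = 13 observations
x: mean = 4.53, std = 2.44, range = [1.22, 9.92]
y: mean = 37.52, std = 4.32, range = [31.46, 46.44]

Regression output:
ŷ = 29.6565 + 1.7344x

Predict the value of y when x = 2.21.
ŷ = 33.4895

To predict y for x = 2.21, substitute into the regression equation:

ŷ = 29.6565 + 1.7344 × 2.21
ŷ = 29.6565 + 3.8330
ŷ = 33.4895

This is a point prediction; actual observations scatter around it by roughly the residual standard deviation.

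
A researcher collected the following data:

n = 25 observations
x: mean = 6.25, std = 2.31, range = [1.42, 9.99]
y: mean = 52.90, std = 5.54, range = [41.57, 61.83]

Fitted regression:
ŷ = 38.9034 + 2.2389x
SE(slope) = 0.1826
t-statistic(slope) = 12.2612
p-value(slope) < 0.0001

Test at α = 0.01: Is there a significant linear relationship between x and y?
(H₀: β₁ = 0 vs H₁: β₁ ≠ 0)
Since p-value < 0.0001 < α = 0.01, reject H₀ — the slope is significantly different from 0.

Hypothesis test for the slope coefficient:

H₀: β₁ = 0 (no linear relationship)
H₁: β₁ ≠ 0 (linear relationship exists)

Test statistic: t = β̂₁ / SE(β̂₁) = 2.2389 / 0.1826 = 12.2612

p < 0.0001: how often a slope estimate this far from 0 (in SE units) would arise by chance if β₁ were truly 0.

Decision rule: reject H₀ if p-value < α.
p-value < 0.0001 < α = 0.01 → reject H₀.

There is sufficient evidence at the 1% significance level to conclude that a linear relationship exists between x and y.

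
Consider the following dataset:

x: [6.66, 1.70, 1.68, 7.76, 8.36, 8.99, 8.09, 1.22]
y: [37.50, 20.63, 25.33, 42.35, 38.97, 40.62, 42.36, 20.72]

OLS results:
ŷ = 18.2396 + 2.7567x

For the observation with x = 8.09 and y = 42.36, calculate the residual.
Residual = 1.8187

The residual is the difference between the actual value and the predicted value:

Residual = y - ŷ

Step 1: Calculate predicted value
ŷ = 18.2396 + 2.7567 × 8.09
ŷ = 40.5413

Step 2: Calculate residual
Residual = 42.36 - 40.5413
Residual = 1.8187

Sign check: y > ŷ, so the point is above the line and the fit underestimates here.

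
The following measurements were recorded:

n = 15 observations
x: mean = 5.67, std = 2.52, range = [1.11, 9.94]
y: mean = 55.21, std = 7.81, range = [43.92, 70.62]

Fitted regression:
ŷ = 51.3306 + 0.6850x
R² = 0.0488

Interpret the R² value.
About 4.88% of the variability in y is accounted for by the regression on x (R² = 0.0488) — a weak linear fit.

R² (coefficient of determination) measures the proportion of variance in y explained by the regression model.

Here R² = 0.0488:
- Explained: 4.88% of the variation in y
- Unexplained (residual): 100% − 4.88% = 95.12%
- Rule of thumb (below 0.3 weak; 0.3 to below 0.7 moderate; 0.7 and above strong) → weak

Calculation: R² = 1 − (SS_res / SS_tot), where SS_res is the sum of squared residuals and SS_tot the total sum of squares.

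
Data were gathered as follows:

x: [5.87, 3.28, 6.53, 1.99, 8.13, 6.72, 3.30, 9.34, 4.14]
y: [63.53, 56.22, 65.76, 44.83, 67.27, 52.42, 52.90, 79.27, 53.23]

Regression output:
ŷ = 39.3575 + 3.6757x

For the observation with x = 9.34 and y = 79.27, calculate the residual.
Residual = 5.5815

The residual is the difference between the actual value and the predicted value:

Residual = y - ŷ

Step 1: Calculate predicted value
ŷ = 39.3575 + 3.6757 × 9.34
ŷ = 73.6885

Step 2: Calculate residual
Residual = 79.27 - 73.6885
Residual = 5.5815

Sign check: y > ŷ, so the point is above the line and the fit underestimates here.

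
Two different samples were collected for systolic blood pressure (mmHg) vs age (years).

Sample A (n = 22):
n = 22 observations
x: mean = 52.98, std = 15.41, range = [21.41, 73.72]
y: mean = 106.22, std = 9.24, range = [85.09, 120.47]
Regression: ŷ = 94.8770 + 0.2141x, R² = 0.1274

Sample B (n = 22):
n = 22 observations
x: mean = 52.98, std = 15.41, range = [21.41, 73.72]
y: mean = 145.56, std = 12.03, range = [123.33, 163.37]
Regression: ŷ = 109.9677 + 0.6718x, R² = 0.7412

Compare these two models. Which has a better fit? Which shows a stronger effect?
Model B has the better fit (R² = 0.7412 vs 0.1274). Model B shows the stronger effect (|β₁| = 0.6718 vs 0.2141).

Model Comparison:

Goodness of fit (R²):
- Model A: R² = 0.1274 → 12.74% of variance in blood pressure explained
- Model B: R² = 0.7412 → 74.12% of variance in blood pressure explained
- 0.7412 > 0.1274 → Model B has the better fit

Which has the larger per-year effect? (|β₁|)
- Model A: β₁ = 0.2141 → predicted blood pressure rises 0.2141 mmHg per additional year of age
- Model B: β₁ = 0.6718 → predicted blood pressure rises 0.6718 mmHg per additional year of age
- |0.2141| < |0.6718| → Model B shows the stronger marginal effect

Note: The two samples could reflect different populations, time periods, or measurement quality.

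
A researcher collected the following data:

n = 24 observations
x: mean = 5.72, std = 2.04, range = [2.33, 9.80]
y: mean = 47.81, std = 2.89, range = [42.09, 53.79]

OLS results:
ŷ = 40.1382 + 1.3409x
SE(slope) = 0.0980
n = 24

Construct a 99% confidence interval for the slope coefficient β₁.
The 99% CI for β₁ is (1.0647, 1.6171)

Confidence interval for the slope:

The 99% CI for β₁ is: β̂₁ ± t*(α/2, n-2) × SE(β̂₁)

Step 1: Find critical t-value
- Confidence level = 0.99
- Degrees of freedom = n - 2 = 24 - 2 = 22
- t*(α/2, 22) = 2.8188

Step 2: Calculate margin of error
Margin = 2.8188 × 0.0980 = 0.2762

Step 3: Construct interval
CI = 1.3409 ± 0.2762
CI = (1.0647, 1.6171)

Interpretation: each one-unit increase in x is associated with a change in mean y of between 1.0647 and 1.6171, with 99% confidence.
Since 0 is outside the interval, a two-sided test at α = 0.01 would reject H₀: β₁ = 0.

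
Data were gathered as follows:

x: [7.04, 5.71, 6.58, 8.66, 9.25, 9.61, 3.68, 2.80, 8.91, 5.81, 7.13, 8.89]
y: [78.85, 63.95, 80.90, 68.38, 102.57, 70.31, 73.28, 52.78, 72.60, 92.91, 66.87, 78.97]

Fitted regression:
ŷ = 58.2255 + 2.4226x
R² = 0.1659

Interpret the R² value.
The model explains 16.59% of the variance in y (R² = 0.1659), leaving 83.41% unexplained; the fit is weak.

The coefficient of determination R² is the fraction of the total variation in y that the fitted line accounts for.

Here R² = 0.1659:
- Explained: 16.59% of the variation in y
- Unexplained (residual): 100% − 16.59% = 83.41%
- Rule of thumb (below 0.3 weak; 0.3 to below 0.7 moderate; 0.7 and above strong) → weak

Calculation: R² = 1 − (SS_res / SS_tot), where SS_res is the sum of squared residuals and SS_tot the total sum of squares.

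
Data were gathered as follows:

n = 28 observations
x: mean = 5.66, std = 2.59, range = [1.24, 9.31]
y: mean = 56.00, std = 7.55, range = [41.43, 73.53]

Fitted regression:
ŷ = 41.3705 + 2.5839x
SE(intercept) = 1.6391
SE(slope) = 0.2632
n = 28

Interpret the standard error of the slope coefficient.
SE(β̂₁) = 0.2632 is the estimated standard deviation of the slope estimate across repeated samples; relative to β̂₁ = 2.5839 that is 10.2%, a precise estimate.

SE(β̂₁) = 0.2632 says: if we drew many samples of n = 28 from the same population and refit each time, the fitted slopes would scatter with a standard deviation of roughly 0.2632 around the true β₁.

Relative precision:
- SE / |β̂₁| = 0.2632 / 2.5839 = 10.2%
- Rule of thumb (under 20%: precise; 20% to under 50%: moderately precise; 50% or more: imprecise) → precise

Link to the t-test: t = β̂₁ / SE(β̂₁) = 2.5839 / 0.2632 = 9.8172, the statistic for H₀: β₁ = 0.

What drives SE(β̂₁): wider spread of x values → smaller SE.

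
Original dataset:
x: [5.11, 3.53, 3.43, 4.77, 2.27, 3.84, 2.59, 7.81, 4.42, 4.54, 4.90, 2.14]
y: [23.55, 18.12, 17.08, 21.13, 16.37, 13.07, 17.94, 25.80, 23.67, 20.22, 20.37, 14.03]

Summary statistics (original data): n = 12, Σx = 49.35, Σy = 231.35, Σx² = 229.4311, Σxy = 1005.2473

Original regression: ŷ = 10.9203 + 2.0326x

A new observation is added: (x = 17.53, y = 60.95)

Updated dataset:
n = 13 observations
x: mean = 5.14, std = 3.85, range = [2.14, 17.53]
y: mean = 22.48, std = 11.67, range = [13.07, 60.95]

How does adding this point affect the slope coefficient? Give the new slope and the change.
The slope changes from 2.0326 to 2.9582 (change of +0.9256, or +45.5%).

The new point has HIGH LEVERAGE: x = 17.53 is far from the original mean x̄ = 49.35/12 ≈ 4.11 (original range [2.14, 7.81]).

Step 1: Update the sums with the new point (n goes from 12 to 13)
Σx  = 49.35 + 17.53 = 66.88
Σy  = 231.35 + 60.95 = 292.30
Σx² = 229.4311 + 17.53² = 229.4311 + 307.3009 = 536.7320
Σxy = 1005.2473 + 17.53×60.95 = 1005.2473 + 1068.4535 = 2073.7008

Step 2: Recompute the slope with b₁ = (nΣxy − ΣxΣy) / (nΣx² − (Σx)²)
Numerator   = 13×2073.7008 − 66.88×292.30 = 26958.1104 − 19549.0240 = 7409.0864
Denominator = 13×536.7320 − 66.88² = 6977.5160 − 4472.9344 = 2504.5816
b₁(new) = 7409.0864 / 2504.5816 = 2.9582

(Same formula on the original sums: (12×1005.2473 − 49.35×231.35) / (12×229.4311 − 49.35²) = 645.8451 / 317.7507 = 2.0326, matching the given fit.)

Step 3: Change in slope
Δβ₁ = 2.9582 − 2.0326 = +0.9256
Relative change = +0.9256 / 2.0326 × 100% = +45.5%
→ the slope increases when the point is added.

A high-leverage point only changes the slope if it is off the original line; here y = 60.95 is above the original trend, so the slope increases.
In practice: investigate whether it comes from the same population as the rest of the sample; check such a point for data-entry or measurement error.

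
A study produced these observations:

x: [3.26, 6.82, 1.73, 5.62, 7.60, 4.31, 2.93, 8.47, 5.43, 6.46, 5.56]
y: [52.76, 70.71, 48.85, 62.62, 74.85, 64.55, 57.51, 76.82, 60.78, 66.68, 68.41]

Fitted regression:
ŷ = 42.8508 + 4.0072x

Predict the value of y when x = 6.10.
ŷ = 67.2947

Plug x = 6.10 into the fitted line:

ŷ = 42.8508 + 4.0072 × 6.10
ŷ = 42.8508 + 24.4439
ŷ = 67.2947

This is the fitted mean response at that x — an individual observation would come with a wider prediction interval.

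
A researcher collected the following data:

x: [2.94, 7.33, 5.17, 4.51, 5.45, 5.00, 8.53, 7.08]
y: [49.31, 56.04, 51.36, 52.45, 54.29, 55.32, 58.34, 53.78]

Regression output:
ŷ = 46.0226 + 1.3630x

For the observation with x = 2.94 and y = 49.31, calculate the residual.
Residual = -0.7198

The residual is the difference between the actual value and the predicted value:

Residual = y - ŷ

Step 1: Calculate predicted value
ŷ = 46.0226 + 1.3630 × 2.94
ŷ = 50.0298

Step 2: Calculate residual
Residual = 49.31 - 50.0298
Residual = -0.7198

Interpretation: the model overestimates the actual value by 0.7198 at this point (negative residual → observation lies below the fitted line).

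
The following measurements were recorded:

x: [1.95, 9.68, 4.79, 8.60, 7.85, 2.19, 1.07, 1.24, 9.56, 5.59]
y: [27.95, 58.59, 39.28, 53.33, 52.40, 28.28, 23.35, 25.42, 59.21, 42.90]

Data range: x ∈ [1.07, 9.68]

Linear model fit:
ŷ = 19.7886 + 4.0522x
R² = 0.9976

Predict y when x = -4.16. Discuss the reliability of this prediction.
The equation gives ŷ = 2.9314; however x = -4.16 is 5.23 units below the observed range, so this extrapolated value should not be trusted.

Prediction calculation:
ŷ = 19.7886 + 4.0522 × (-4.16)
ŷ = 2.9314

Reliability:
- Data range: x ∈ [1.07, 9.68]
- Prediction point: x = -4.16 is 5.23 units below the observed range → this is EXTRAPOLATION, not interpolation

Why that matters here:
- The standard error of prediction grows with (x − x̄)², and x = -4.16 is far from x̄ = 5.25
- The linear relationship may not hold outside the observed range

A defensible statement: 'if the linear trend continued to x = -4.16, y would be about 2.9314' — the premise is untested.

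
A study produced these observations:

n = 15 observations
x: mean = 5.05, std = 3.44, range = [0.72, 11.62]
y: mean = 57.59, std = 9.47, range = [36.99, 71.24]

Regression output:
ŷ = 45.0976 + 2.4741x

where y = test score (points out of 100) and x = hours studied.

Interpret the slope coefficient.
On average, test score is about 2.4741 points higher for every extra hour of study time.

The slope coefficient β₁ = 2.4741 represents the marginal effect of study time on test score.

Interpretation:
- Study time up by 1 hour → predicted test score increases by 2.4741 points
- The effect is assumed constant over the observed range of x (linearity)

(β₀ = 45.0976 is the fitted value at x = 0 and is not part of the slope interpretation.)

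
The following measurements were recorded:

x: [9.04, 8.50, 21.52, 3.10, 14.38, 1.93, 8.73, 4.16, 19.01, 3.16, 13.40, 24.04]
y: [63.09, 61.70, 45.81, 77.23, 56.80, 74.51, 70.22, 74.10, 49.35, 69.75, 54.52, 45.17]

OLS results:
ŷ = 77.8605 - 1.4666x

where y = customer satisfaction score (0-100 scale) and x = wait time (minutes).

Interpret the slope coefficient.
For each additional minute of wait time, predicted satisfaction score decreases by approximately 1.4666 points.

β₁ = -1.4666 is the change in predicted satisfaction score (points) per additional minute of wait time.

Interpretation:
- Wait time up by 1 minute → predicted satisfaction score decreases by 1.4666 points
- This is a linear approximation: the same per-unit change is assumed across the whole observed x range
- The slope describes association in these data, not necessarily a causal effect

(β₀ = 77.8605 is the fitted value at x = 0 and is not part of the slope interpretation.)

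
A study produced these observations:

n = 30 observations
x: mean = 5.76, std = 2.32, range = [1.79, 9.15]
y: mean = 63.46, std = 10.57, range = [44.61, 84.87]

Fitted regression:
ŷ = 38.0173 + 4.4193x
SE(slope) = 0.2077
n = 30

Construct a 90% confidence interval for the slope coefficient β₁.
The 90% CI for β₁ is (4.0660, 4.7726)

Confidence interval for the slope:

The 90% CI for β₁ is: β̂₁ ± t*(α/2, n-2) × SE(β̂₁)

Step 1: Find critical t-value
- Confidence level = 0.9
- Degrees of freedom = n - 2 = 30 - 2 = 28
- t*(α/2, 28) = 1.7011

Step 2: Calculate margin of error
Margin = 1.7011 × 0.2077 = 0.3533

Step 3: Construct interval
CI = 4.4193 ± 0.3533
CI = (4.0660, 4.7726)

Interpretation: intervals built this way capture the true β₁ in 90% of repeated samples; here the plausible range for the per-unit effect of x on y is 4.0660 to 4.7726.
Since 0 is outside the interval, a two-sided test at α = 0.10 would reject H₀: β₁ = 0.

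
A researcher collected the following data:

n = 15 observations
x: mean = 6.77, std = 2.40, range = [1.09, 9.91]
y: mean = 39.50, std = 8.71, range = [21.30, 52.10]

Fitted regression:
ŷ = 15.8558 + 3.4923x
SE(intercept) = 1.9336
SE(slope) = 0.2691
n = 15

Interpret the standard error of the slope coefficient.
SE(β̂₁) = 0.2691 is the estimated standard deviation of the slope estimate across repeated samples; relative to β̂₁ = 3.4923 that is 7.7%, a precise estimate.

What SE measures:
- The standard error quantifies the sampling variability of the coefficient estimate
- It is the estimated standard deviation of β̂₁ across hypothetical repeated samples of the same size
- Smaller SE → more precise estimate

Relative precision:
- SE / |β̂₁| = 0.2691 / 3.4923 = 7.7%
- Rule of thumb (under 20%: precise; 20% to under 50%: moderately precise; 50% or more: imprecise) → precise

Rough 95% range (±2 SE): 3.4923 ± 0.5382 → (2.9541, 4.0305).

What drives SE(β̂₁): larger n (here n = 15) → smaller SE; more residual scatter → larger SE.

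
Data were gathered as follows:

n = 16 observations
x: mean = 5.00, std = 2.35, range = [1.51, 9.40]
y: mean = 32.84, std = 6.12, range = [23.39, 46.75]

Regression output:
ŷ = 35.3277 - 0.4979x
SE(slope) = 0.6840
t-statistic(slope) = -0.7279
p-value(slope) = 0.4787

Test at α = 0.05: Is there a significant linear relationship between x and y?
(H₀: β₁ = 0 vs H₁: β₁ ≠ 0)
p-value = 0.4787 ≥ α = 0.05, so we fail to reject H₀. The relationship is not significant.

Hypothesis test for the slope coefficient:

H₀: β₁ = 0 (no linear relationship)
H₁: β₁ ≠ 0 (linear relationship exists)

Test statistic: t = β̂₁ / SE(β̂₁) = -0.4979 / 0.6840 = -0.7279

p = 0.4787: how often a slope estimate this far from 0 (in SE units) would arise by chance if β₁ were truly 0.

Decision rule: reject H₀ if p-value < α.
p-value = 0.4787 ≥ α = 0.05 → fail to reject H₀.

Conclusion: the linear association between x and y is not significant at the 5% level.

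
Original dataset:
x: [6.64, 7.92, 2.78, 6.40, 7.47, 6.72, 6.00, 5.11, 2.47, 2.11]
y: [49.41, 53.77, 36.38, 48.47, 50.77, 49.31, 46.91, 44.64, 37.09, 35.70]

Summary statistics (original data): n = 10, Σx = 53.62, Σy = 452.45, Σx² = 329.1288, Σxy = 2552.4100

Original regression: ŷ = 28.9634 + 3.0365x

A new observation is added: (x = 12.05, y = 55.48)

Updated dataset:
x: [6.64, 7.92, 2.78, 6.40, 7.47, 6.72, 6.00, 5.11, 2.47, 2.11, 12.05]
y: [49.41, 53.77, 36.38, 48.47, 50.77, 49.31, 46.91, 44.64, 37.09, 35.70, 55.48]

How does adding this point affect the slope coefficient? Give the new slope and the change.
New slope β₁ = 2.2922 versus 3.0365 before: a change of -0.7443 (-24.5%).

The new point has HIGH LEVERAGE: x = 12.05 is far from the original mean x̄ = 53.62/10 ≈ 5.36 (original range [2.11, 7.92]).

Step 1: Update the sums with the new point (n goes from 10 to 11)
Σx  = 53.62 + 12.05 = 65.67
Σy  = 452.45 + 55.48 = 507.93
Σx² = 329.1288 + 12.05² = 329.1288 + 145.2025 = 474.3313
Σxy = 2552.4100 + 12.05×55.48 = 2552.4100 + 668.5340 = 3220.9440

Step 2: Recompute the slope with b₁ = (nΣxy − ΣxΣy) / (nΣx² − (Σx)²)
Numerator   = 11×3220.9440 − 65.67×507.93 = 35430.3840 − 33355.7631 = 2074.6209
Denominator = 11×474.3313 − 65.67² = 5217.6443 − 4312.5489 = 905.0954
b₁(new) = 2074.6209 / 905.0954 = 2.2922

(Same formula on the original sums: (10×2552.4100 − 53.62×452.45) / (10×329.1288 − 53.62²) = 1263.7310 / 416.1836 = 3.0365, matching the given fit.)

Step 3: Change in slope
Δβ₁ = 2.2922 − 3.0365 = -0.7443
Relative change = -0.7443 / 3.0365 × 100% = -24.5%
→ the slope decreases when the point is added.

A high-leverage point only changes the slope if it is off the original line; here y = 55.48 is below the original trend, so the slope decreases.
In practice: examine leverage (hᵢ) and Cook's distance rather than deleting it automatically; investigate whether it comes from the same population as the rest of the sample.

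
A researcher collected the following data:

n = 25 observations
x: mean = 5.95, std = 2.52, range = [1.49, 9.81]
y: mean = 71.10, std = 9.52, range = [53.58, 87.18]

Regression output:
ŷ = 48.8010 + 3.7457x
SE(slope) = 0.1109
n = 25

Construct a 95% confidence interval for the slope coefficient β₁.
The 95% CI for β₁ is (3.5163, 3.9751)

Confidence interval for the slope:

The 95% CI for β₁ is: β̂₁ ± t*(α/2, n-2) × SE(β̂₁)

Step 1: Find critical t-value
- Confidence level = 0.95
- Degrees of freedom = n - 2 = 25 - 2 = 23
- t*(α/2, 23) = 2.0687

Step 2: Calculate margin of error
Margin = 2.0687 × 0.1109 = 0.2294

Step 3: Construct interval
CI = 3.7457 ± 0.2294
CI = (3.5163, 3.9751)

Interpretation: intervals built this way capture the true β₁ in 95% of repeated samples; here the plausible range for the per-unit effect of x on y is 3.5163 to 3.9751.
The interval does not include 0, suggesting a significant linear relationship.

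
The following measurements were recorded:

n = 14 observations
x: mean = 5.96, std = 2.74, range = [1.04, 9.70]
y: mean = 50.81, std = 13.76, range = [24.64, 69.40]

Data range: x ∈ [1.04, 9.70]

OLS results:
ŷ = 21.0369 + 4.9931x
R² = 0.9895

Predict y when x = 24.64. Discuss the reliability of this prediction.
The equation gives ŷ = 144.0669; however x = 24.64 is 14.94 units above the observed range, so this extrapolated value should not be trusted.

Prediction calculation:
ŷ = 21.0369 + 4.9931 × 24.64
ŷ = 144.0669

Reliability:
- Data range: x ∈ [1.04, 9.70]
- Prediction point: x = 24.64 is 14.94 units above the observed range → this is EXTRAPOLATION, not interpolation

Why that matters here:
- The standard error of prediction grows with (x − x̄)², and x = 24.64 is far from x̄ = 5.96
- There are no observations near this x to validate the fitted line there

A defensible statement: 'if the linear trend continued to x = 24.64, y would be about 144.0669' — the premise is untested.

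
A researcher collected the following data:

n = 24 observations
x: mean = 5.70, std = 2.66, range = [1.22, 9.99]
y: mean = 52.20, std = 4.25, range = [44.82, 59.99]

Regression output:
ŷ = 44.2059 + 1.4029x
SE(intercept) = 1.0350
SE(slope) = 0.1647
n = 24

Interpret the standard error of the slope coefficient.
The slope 1.4029 is pinned down to within about ±0.1647 (one SE) by these data — relative uncertainty 11.7%, i.e. precise.

SE(β̂₁) = s / √Sxx, where s is the residual standard deviation and Sxx = Σ(x − x̄)². It is the yardstick for how far β̂₁ = 1.4029 could plausibly be from the true slope.

Relative precision:
- SE / |β̂₁| = 0.1647 / 1.4029 = 11.7%
- Rule of thumb (under 20%: precise; 20% to under 50%: moderately precise; 50% or more: imprecise) → precise

Rough 95% range (±2 SE): 1.4029 ± 0.3294 → (1.0735, 1.7323).

What drives SE(β̂₁): more residual scatter → larger SE.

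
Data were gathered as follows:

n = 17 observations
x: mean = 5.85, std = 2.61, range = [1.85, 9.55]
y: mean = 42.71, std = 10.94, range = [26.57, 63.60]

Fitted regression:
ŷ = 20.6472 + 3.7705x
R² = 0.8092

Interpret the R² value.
The model explains 80.92% of the variance in y (R² = 0.8092), leaving 19.08% unexplained; the fit is strong.

The coefficient of determination R² is the fraction of the total variation in y that the fitted line accounts for.

Here R² = 0.8092:
- Explained: 80.92% of the variation in y
- Unexplained (residual): 100% − 80.92% = 19.08%
- Rule of thumb (below 0.3 weak; 0.3 to below 0.7 moderate; 0.7 and above strong) → strong

Equivalently, for simple linear regression R² = r², so |r| = √0.8092 ≈ 0.8996.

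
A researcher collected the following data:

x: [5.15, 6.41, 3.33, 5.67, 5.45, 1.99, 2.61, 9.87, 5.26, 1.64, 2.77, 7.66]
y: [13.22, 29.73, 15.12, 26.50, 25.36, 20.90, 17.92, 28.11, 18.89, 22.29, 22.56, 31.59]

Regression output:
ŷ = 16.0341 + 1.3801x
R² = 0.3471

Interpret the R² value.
R² = 0.3471 means 34.71% of the variation in y is explained by the linear relationship with x. This indicates a moderate fit.

R² (coefficient of determination) measures the proportion of variance in y explained by the regression model.

Here R² = 0.3471:
- Explained: 34.71% of the variation in y
- Unexplained (residual): 100% − 34.71% = 65.29%
- Rule of thumb (below 0.3 weak; 0.3 to below 0.7 moderate; 0.7 and above strong) → moderate

Note: R² says nothing about causation, and a high R² does not by itself mean the linear form is appropriate — check the residuals.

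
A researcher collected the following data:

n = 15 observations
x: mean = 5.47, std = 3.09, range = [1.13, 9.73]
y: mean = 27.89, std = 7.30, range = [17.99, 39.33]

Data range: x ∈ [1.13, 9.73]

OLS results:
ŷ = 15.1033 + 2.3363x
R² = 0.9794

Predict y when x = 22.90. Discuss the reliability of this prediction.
The equation gives ŷ = 68.6046; however x = 22.90 is 13.17 units above the observed range, so this extrapolated value should not be trusted.

Prediction calculation:
ŷ = 15.1033 + 2.3363 × 22.90
ŷ = 68.6046

Reliability:
- Data range: x ∈ [1.13, 9.73]
- Prediction point: x = 22.90 is 13.17 units above the observed range → this is EXTRAPOLATION, not interpolation

Why that matters here:
- R² describes fit only over the sampled x values; it says nothing about behaviour beyond them
- The linear relationship may not hold outside the observed range

The R² = 0.9794 only validates the fit within [1.13, 9.73]; treat ŷ = 68.6046 with caution.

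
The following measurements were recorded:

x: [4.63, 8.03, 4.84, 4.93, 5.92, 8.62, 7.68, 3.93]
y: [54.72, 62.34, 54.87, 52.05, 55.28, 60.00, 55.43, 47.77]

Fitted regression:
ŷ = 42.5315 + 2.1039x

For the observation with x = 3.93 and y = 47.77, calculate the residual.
Residual = -3.0298

The residual is the difference between the actual value and the predicted value:

Residual = y - ŷ

Step 1: Calculate predicted value
ŷ = 42.5315 + 2.1039 × 3.93
ŷ = 50.7998

Step 2: Calculate residual
Residual = 47.77 - 50.7998
Residual = -3.0298

Sign check: y < ŷ, so the point is below the line and the fit overestimates here.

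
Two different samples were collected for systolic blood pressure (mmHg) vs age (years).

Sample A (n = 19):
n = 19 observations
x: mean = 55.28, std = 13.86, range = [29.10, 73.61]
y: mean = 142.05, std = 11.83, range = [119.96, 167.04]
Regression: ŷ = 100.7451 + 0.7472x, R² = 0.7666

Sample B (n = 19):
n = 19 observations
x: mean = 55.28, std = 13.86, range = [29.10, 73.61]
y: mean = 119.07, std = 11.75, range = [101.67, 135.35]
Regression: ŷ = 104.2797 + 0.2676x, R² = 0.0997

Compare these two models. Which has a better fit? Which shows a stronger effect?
Model A has the better fit (R² = 0.7666 vs 0.0997). Model A shows the stronger effect (|β₁| = 0.7472 vs 0.2676).

Model Comparison:

Which explains more variance? (R²)
- Model A: R² = 0.7666 → 76.66% of variance in blood pressure explained
- Model B: R² = 0.0997 → 9.97% of variance in blood pressure explained
- 0.7666 > 0.0997 → Model A has the better fit

Which has the larger per-year effect? (|β₁|)
- Model A: β₁ = 0.7472 → predicted blood pressure rises 0.7472 mmHg per additional year of age
- Model B: β₁ = 0.2676 → predicted blood pressure rises 0.2676 mmHg per additional year of age
- |0.7472| > |0.2676| → Model A shows the stronger marginal effect

Note: R² measures how tightly points cluster around the line; β₁ measures how steep the line is — they answer different questions.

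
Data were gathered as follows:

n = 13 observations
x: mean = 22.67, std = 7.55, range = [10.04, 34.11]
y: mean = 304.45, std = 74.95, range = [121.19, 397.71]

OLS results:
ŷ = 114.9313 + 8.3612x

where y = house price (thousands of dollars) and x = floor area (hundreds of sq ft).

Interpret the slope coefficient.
For each additional hundred sq ft of floor area, predicted house price increases by approximately 8.3612 thousand dollars.

The slope β₁ = 8.3612 gives the rate at which the fitted house price changes with floor area.

Interpretation:
- Floor area up by 1 hundred sq ft → predicted house price increases by 8.3612 thousand dollars
- The effect is assumed constant over the observed range of x (linearity)

The intercept β₀ = 114.9313 is the predicted house price when floor area = 0; since the smallest observed x is 10.04, this is an extrapolation and mainly anchors the line.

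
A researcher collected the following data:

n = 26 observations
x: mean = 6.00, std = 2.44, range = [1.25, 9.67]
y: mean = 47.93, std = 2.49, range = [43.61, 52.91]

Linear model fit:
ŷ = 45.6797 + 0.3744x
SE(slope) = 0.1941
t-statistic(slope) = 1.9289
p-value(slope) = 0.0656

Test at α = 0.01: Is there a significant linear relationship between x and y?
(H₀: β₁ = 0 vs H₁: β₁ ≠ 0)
Fail to reject H₀: p-value = 0.0656 ≥ α = 0.01. The linear relationship is not significant at the 1% level.

Hypothesis test for the slope coefficient:

H₀: β₁ = 0 (no linear relationship)
H₁: β₁ ≠ 0 (linear relationship exists)

Test statistic: t = β̂₁ / SE(β̂₁) = 0.3744 / 0.1941 = 1.9289

The p-value (0.0656) is the probability, under H₀, of a t-statistic at least as extreme as |t| = 1.9289 (two-sided, df = n − 2 = 24).

Decision rule: reject H₀ if p-value < α.
p-value = 0.0656 ≥ α = 0.01 → fail to reject H₀.

There is not sufficient evidence at the 1% significance level to conclude that a linear relationship exists between x and y.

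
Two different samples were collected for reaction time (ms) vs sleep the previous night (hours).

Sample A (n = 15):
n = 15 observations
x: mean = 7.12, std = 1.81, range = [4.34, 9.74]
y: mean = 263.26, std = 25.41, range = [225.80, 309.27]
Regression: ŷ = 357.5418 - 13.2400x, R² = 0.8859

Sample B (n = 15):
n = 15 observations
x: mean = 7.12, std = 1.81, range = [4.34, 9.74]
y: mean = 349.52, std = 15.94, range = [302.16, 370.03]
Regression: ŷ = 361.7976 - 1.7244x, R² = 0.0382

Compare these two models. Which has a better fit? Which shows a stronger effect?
Model A has the better fit (R² = 0.8859 vs 0.0382). Model A shows the stronger effect (|β₁| = 13.2400 vs 1.7244).

Model Comparison:

Fit — compare R²:
- Model A: R² = 0.8859 → 88.59% of variance in reaction time explained
- Model B: R² = 0.0382 → 3.82% of variance in reaction time explained
- 0.8859 > 0.0382 → Model A has the better fit

Strength of effect — compare |β₁|:
- Model A: β₁ = -13.2400 → predicted reaction time falls 13.2400 ms per additional hour of sleep
- Model B: β₁ = -1.7244 → predicted reaction time falls 1.7244 ms per additional hour of sleep
- |-13.2400| > |-1.7244| → Model A shows the stronger marginal effect

Note: A steeper slope doesn't make a better model if the scatter around the line is large.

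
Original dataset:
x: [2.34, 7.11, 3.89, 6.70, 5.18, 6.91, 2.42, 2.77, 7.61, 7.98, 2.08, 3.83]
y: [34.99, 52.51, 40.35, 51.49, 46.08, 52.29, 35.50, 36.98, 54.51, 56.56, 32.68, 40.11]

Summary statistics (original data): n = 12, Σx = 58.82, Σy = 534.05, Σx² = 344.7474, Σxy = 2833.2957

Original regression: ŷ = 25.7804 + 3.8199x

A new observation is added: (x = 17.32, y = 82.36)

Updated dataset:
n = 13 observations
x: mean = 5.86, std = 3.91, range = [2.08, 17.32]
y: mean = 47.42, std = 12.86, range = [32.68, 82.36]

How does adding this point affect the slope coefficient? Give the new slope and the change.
Adding the point moves β₁ from 3.8199 to 3.2674, i.e. it decreases by 0.5525 (-14.5%).

x = 17.32 lies well outside the original x-range [2.08, 7.98] (x̄ ≈ 4.90), so this observation has high leverage and can move the slope substantially.

Step 1: Update the sums with the new point (n goes from 12 to 13)
Σx  = 58.82 + 17.32 = 76.14
Σy  = 534.05 + 82.36 = 616.41
Σx² = 344.7474 + 17.32² = 344.7474 + 299.9824 = 644.7298
Σxy = 2833.2957 + 17.32×82.36 = 2833.2957 + 1426.4752 = 4259.7709

Step 2: Recompute the slope with b₁ = (nΣxy − ΣxΣy) / (nΣx² − (Σx)²)
Numerator   = 13×4259.7709 − 76.14×616.41 = 55377.0217 − 46933.4574 = 8443.5643
Denominator = 13×644.7298 − 76.14² = 8381.4874 − 5797.2996 = 2584.1878
b₁(new) = 8443.5643 / 2584.1878 = 3.2674

(Same formula on the original sums: (12×2833.2957 − 58.82×534.05) / (12×344.7474 − 58.82²) = 2586.7274 / 677.1764 = 3.8199, matching the given fit.)

Step 3: Change in slope
Δβ₁ = 3.2674 − 3.8199 = -0.5525
Relative change = -0.5525 / 3.8199 × 100% = -14.5%
→ the slope decreases when the point is added.

Because the point sits below the extension of the original line at a high-leverage x, it tilts the fit down.
In practice: refit with and without it and report both if conclusions differ.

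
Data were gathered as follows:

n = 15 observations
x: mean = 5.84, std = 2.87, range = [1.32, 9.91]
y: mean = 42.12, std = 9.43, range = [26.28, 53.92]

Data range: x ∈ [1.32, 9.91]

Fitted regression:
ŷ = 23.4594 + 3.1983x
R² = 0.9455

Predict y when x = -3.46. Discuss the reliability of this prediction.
The equation gives ŷ = 12.3933; however x = -3.46 is 4.78 units below the observed range, so this extrapolated value should not be trusted.

Prediction calculation:
ŷ = 23.4594 + 3.1983 × (-3.46)
ŷ = 12.3933

Reliability:
- Data range: x ∈ [1.32, 9.91]
- Prediction point: x = -3.46 is 4.78 units below the observed range → this is EXTRAPOLATION, not interpolation

Why that matters here:
- Real relationships often flatten, saturate, or turn nonlinear at extremes
- R² describes fit only over the sampled x values; it says nothing about behaviour beyond them

Report the number if required, but flag clearly that it is an extrapolation.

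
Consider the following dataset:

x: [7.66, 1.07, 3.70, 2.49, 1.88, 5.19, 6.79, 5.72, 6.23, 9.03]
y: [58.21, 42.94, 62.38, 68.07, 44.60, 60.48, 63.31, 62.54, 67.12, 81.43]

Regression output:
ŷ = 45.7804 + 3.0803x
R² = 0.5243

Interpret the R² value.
The model explains 52.43% of the variance in y (R² = 0.5243), leaving 47.57% unexplained; the fit is moderate.

R² = 1 − SS_res/SS_tot compares the residual scatter to the total scatter of y about its mean.

Here R² = 0.5243:
- Explained: 52.43% of the variation in y
- Unexplained (residual): 100% − 52.43% = 47.57%
- Rule of thumb (below 0.3 weak; 0.3 to below 0.7 moderate; 0.7 and above strong) → moderate

Note: R² says nothing about causation, and a high R² does not by itself mean the linear form is appropriate — check the residuals.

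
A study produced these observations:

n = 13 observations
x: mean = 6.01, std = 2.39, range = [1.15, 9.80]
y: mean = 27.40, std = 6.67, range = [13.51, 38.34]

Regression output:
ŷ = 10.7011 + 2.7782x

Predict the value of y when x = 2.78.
ŷ = 18.4245

Plug x = 2.78 into the fitted line:

ŷ = 10.7011 + 2.7782 × 2.78
ŷ = 10.7011 + 7.7234
ŷ = 18.4245

This is the fitted mean response at that x — an individual observation would come with a wider prediction interval.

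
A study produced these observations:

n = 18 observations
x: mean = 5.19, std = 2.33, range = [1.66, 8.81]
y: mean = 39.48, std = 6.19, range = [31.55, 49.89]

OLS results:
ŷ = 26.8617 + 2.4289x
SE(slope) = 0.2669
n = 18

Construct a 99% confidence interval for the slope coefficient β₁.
The 99% CI for β₁ is (1.6493, 3.2085)

Confidence interval for the slope:

The 99% CI for β₁ is: β̂₁ ± t*(α/2, n-2) × SE(β̂₁)

Step 1: Find critical t-value
- Confidence level = 0.99
- Degrees of freedom = n - 2 = 18 - 2 = 16
- t*(α/2, 16) = 2.9208

Step 2: Calculate margin of error
Margin = 2.9208 × 0.2669 = 0.7796

Step 3: Construct interval
CI = 2.4289 ± 0.7796
CI = (1.6493, 3.2085)

Interpretation: each one-unit increase in x is associated with a change in mean y of between 1.6493 and 3.2085, with 99% confidence.
Since 0 is outside the interval, a two-sided test at α = 0.01 would reject H₀: β₁ = 0.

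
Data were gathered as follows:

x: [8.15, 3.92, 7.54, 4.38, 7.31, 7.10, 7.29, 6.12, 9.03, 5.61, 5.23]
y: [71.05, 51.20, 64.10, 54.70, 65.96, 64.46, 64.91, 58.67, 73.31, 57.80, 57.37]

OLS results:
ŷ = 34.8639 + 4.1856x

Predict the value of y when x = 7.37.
ŷ = 65.7118

To predict y for x = 7.37, substitute into the regression equation:

ŷ = 34.8639 + 4.1856 × 7.37
ŷ = 34.8639 + 30.8479
ŷ = 65.7118

This is a point prediction; actual observations scatter around it by roughly the residual standard deviation.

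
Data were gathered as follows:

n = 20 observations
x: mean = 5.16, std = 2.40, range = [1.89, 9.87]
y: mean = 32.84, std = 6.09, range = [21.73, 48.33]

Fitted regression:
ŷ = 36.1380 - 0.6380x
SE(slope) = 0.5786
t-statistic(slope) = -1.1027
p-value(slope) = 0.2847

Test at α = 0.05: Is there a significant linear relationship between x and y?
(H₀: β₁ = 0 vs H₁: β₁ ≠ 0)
Since p-value = 0.2847 ≥ α = 0.05, fail to reject H₀ — the slope is not significantly different from 0.

Hypothesis test for the slope coefficient:

H₀: β₁ = 0 (no linear relationship)
H₁: β₁ ≠ 0 (linear relationship exists)

Test statistic: t = β̂₁ / SE(β̂₁) = -0.6380 / 0.5786 = -1.1027

p = 0.2847: how often a slope estimate this far from 0 (in SE units) would arise by chance if β₁ were truly 0.

Decision rule: reject H₀ if p-value < α.
p-value = 0.2847 ≥ α = 0.05 → fail to reject H₀.

Conclusion: the linear association between x and y is not significant at the 5% level.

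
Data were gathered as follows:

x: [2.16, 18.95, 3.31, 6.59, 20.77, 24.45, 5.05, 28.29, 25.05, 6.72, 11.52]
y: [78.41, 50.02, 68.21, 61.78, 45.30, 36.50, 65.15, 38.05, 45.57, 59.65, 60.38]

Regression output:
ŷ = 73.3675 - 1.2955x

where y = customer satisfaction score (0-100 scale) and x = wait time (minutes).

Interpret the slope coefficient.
On average, satisfaction score is about 1.2955 points lower for every extra minute of wait time.

The slope β₁ = -1.2955 gives the rate at which the fitted satisfaction score changes with wait time.

Interpretation:
- Wait time up by 1 minute → predicted satisfaction score decreases by 1.2955 points
- The effect is assumed constant over the observed range of x (linearity)
- The slope describes association in these data, not necessarily a causal effect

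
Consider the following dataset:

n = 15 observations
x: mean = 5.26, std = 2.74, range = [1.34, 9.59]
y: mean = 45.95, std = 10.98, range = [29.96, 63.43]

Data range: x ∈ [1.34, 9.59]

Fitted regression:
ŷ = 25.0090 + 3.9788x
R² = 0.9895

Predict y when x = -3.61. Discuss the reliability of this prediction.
ŷ = 10.6455, but this is extrapolation (below the data range [1.34, 9.59]) and may be unreliable.

Prediction calculation:
ŷ = 25.0090 + 3.9788 × (-3.61)
ŷ = 10.6455

Reliability:
- Data range: x ∈ [1.34, 9.59]
- Prediction point: x = -3.61 is 4.95 units below the observed range → this is EXTRAPOLATION, not interpolation

Why that matters here:
- The linear relationship may not hold outside the observed range
- Real relationships often flatten, saturate, or turn nonlinear at extremes
- R² describes fit only over the sampled x values; it says nothing about behaviour beyond them

Report the number if required, but flag clearly that it is an extrapolation.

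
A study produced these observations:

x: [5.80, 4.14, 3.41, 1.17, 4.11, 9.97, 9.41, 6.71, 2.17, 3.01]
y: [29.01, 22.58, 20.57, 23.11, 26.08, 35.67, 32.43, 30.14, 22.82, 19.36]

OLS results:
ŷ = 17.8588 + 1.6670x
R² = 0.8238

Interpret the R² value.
The model explains 82.38% of the variance in y (R² = 0.8238), leaving 17.62% unexplained; the fit is strong.

R² = 1 − SS_res/SS_tot compares the residual scatter to the total scatter of y about its mean.

Here R² = 0.8238:
- Explained: 82.38% of the variation in y
- Unexplained (residual): 100% − 82.38% = 17.62%
- Rule of thumb (below 0.3 weak; 0.3 to below 0.7 moderate; 0.7 and above strong) → strong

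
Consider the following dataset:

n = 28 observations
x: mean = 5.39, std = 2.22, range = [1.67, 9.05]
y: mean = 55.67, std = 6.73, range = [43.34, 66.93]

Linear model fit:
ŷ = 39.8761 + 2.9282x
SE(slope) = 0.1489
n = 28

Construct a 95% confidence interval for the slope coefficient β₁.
The 95% CI for β₁ is (2.6221, 3.2343)

Confidence interval for the slope:

The 95% CI for β₁ is: β̂₁ ± t*(α/2, n-2) × SE(β̂₁)

Step 1: Find critical t-value
- Confidence level = 0.95
- Degrees of freedom = n - 2 = 28 - 2 = 26
- t*(α/2, 26) = 2.0555

Step 2: Calculate margin of error
Margin = 2.0555 × 0.1489 = 0.3061

Step 3: Construct interval
CI = 2.9282 ± 0.3061
CI = (2.6221, 3.2343)

Interpretation: each one-unit increase in x is associated with a change in mean y of between 2.6221 and 3.2343, with 95% confidence.
Since 0 is outside the interval, a two-sided test at α = 0.05 would reject H₀: β₁ = 0.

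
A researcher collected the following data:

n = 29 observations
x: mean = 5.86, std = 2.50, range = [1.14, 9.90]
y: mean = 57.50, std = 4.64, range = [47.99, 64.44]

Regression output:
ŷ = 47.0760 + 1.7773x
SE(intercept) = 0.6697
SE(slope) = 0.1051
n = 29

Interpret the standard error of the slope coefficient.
SE(slope) = 0.1051 measures the uncertainty in the estimated slope. The coefficient is estimated precisely (SE/|β̂₁| = 5.9%).

SE(β̂₁) = s / √Sxx, where s is the residual standard deviation and Sxx = Σ(x − x̄)². It is the yardstick for how far β̂₁ = 1.7773 could plausibly be from the true slope.

Relative precision:
- SE / |β̂₁| = 0.1051 / 1.7773 = 5.9%
- Rule of thumb (under 20%: precise; 20% to under 50%: moderately precise; 50% or more: imprecise) → precise

Link to the t-test: t = β̂₁ / SE(β̂₁) = 1.7773 / 0.1051 = 16.9106, the statistic for H₀: β₁ = 0.

What drives SE(β̂₁): larger n (here n = 29) → smaller SE; wider spread of x values → smaller SE.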